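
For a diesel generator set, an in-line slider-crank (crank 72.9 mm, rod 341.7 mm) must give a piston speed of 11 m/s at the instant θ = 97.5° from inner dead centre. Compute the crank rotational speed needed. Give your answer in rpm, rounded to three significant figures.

1500

For an in-line slider-crank, |v_piston| = rω|sinθ|·[1 + r cosθ/√(L² − r² sin²θ)].
With r = 0.0729 m, L = 0.3417 m, θ = 97.5°: the bracketed kinematic factor |dx/dθ| = 0.070217 m.
ω = v/|dx/dθ| = 11/0.070217 = 156.66 rad/s.
N = 60ω/(2π) = 1496 rpm.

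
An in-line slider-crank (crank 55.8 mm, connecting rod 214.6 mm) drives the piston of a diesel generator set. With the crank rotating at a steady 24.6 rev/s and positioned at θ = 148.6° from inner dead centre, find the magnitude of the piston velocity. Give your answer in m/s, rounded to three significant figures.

3.49

ω = 2π·24.6 = 154.6 rad/s
For an in-line slider-crank, x = r cosθ + √(L² − r² sin²θ), so v = −rω sinθ·[1 + r cosθ/√(L² − r² sin²θ)].
With r = 0.0558 m, L = 0.2146 m, θ = 148.6°: √(L² − r² sin²θ) = 0.21262 m.
v = −0.0558·154.6·0.52101·[1 + 0.0558·-0.85355/0.21262] = -3.487 m/s.
|v| = 3.487 m/s.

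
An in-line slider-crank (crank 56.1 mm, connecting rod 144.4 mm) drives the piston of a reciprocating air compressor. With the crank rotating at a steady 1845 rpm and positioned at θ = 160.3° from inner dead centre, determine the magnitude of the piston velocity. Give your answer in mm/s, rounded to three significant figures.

ω = 2π·1845/60 = 193.2 rad/s
For an in-line slider-crank, x = r cosθ + √(L² − r² sin²θ), so v = −rω sinθ·[1 + r cosθ/√(L² − r² sin²θ)].
With r = 0.0561 m, L = 0.1444 m, θ = 160.3°: √(L² − r² sin²θ) = 0.14316 m.
v = −0.0561·193.2·0.33710·[1 + 0.0561·-0.94147/0.14316] = -2.3057 m/s.
|v| = 2.3057 m/s = 2305.7 mm/s.

2310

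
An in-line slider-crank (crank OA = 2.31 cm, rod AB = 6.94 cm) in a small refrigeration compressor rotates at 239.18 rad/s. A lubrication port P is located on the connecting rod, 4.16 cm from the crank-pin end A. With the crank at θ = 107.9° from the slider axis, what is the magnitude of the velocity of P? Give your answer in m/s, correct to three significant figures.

ω = 239.2 rad/s.  Crank-pin speed |V_A| = rω = 5.5251 m/s, perpendicular to OA.
Rod angle: sinφ = −(r/L) sinθ ⇒ φ = -18.466°; ω_rod = −rω cosθ/√(L²−r²sin²θ) = +25.797 rad/s.
V_P = V_A + ω_rod × AP, with AP = 0.0416 m along the rod.
Components: V_Px = −rω sinθ − a·ω_rod·sinφ = -4.9177 m/s;  V_Py = rω cosθ + a·ω_rod·cosφ = -0.68024 m/s.
|V_P| = √(V_Px² + V_Py²) = 4.9645 m/s.

4.96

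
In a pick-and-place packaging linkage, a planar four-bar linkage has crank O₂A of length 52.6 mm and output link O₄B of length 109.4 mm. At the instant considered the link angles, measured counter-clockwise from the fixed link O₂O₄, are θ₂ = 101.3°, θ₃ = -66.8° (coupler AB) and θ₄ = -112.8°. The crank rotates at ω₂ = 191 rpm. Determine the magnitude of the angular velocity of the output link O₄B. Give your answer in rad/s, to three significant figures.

ω₂ = 20 rad/s (from 191 rpm).
Differentiating the loop-closure r₂e^{iθ₂}+r₃e^{iθ₃}=r₁+r₄e^{iθ₄} gives r₂ω₂e^{iθ₂}+r₃ω₃e^{iθ₃}=r₄ω₄e^{iθ₄}.
Eliminating the other unknown: ω₄ = r₂ω₂ sin(θ₂−θ₃) / [r₄ sin(θ₄−θ₃)].
Numerator sine = +0.20620; denominator sine = -0.71934.
Result = 0.0526·20·(+0.20620) / (0.1094·(-0.71934)) = -2.7567 rad/s; magnitude 2.7567 rad/s.

2.76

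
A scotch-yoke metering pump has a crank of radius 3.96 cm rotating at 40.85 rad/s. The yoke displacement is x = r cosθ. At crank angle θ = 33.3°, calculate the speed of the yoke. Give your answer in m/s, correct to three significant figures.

0.888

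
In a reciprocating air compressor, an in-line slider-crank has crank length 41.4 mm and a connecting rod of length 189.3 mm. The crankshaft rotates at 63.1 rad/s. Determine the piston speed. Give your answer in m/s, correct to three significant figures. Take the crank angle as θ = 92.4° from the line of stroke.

2.59

ω = 63.1 rad/s
For an in-line slider-crank, x = r cosθ + √(L² − r² sin²θ), so v = −rω sinθ·[1 + r cosθ/√(L² − r² sin²θ)].
With r = 0.0414 m, L = 0.1893 m, θ = 92.4°: √(L² − r² sin²θ) = 0.18473 m.
v = −0.0414·63.1·0.99912·[1 + 0.0414·-0.04188/0.18473] = -2.5856 m/s.
|v| = 2.5856 m/s.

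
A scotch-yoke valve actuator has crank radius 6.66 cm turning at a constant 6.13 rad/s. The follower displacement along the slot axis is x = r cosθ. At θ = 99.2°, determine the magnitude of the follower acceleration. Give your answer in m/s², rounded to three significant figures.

ω = 6.13 rad/s
x = r cosθ ⇒ ẍ = −rω² cosθ (ω constant).
|a| = rω²|cosθ| = 0.0666·(6.13)²·|cos 99.2°| = 0.40012 m/s².

0.400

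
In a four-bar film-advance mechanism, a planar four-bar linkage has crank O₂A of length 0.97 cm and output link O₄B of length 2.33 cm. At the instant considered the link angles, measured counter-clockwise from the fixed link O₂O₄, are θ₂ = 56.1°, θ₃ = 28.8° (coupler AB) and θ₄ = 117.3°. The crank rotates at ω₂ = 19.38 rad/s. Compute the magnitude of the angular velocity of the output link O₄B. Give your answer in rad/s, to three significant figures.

ω₂ = 19.38 rad/s
Differentiating the loop-closure r₂e^{iθ₂}+r₃e^{iθ₃}=r₁+r₄e^{iθ₄} gives r₂ω₂e^{iθ₂}+r₃ω₃e^{iθ₃}=r₄ω₄e^{iθ₄}.
Eliminating the other unknown: ω₄ = r₂ω₂ sin(θ₂−θ₃) / [r₄ sin(θ₄−θ₃)].
Numerator sine = +0.45865; denominator sine = +0.99966.
Result = 0.0097·19.38·(+0.45865) / (0.0233·(+0.99966)) = +3.7017 rad/s; magnitude 3.7017 rad/s.

3.70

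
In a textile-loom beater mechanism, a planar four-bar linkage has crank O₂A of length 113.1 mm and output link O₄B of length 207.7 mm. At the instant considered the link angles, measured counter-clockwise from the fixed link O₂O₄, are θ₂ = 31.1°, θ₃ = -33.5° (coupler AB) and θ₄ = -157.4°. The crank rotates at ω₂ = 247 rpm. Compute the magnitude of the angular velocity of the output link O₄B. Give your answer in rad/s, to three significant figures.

15.3

ω₂ = 25.87 rad/s (from 247 rpm).
Differentiating the loop-closure r₂e^{iθ₂}+r₃e^{iθ₃}=r₁+r₄e^{iθ₄} gives r₂ω₂e^{iθ₂}+r₃ω₃e^{iθ₃}=r₄ω₄e^{iθ₄}.
Eliminating the other unknown: ω₄ = r₂ω₂ sin(θ₂−θ₃) / [r₄ sin(θ₄−θ₃)].
Numerator sine = +0.90334; denominator sine = -0.83001.
Result = 0.1131·25.87·(+0.90334) / (0.2077·(-0.83001)) = -15.329 rad/s; magnitude 15.329 rad/s.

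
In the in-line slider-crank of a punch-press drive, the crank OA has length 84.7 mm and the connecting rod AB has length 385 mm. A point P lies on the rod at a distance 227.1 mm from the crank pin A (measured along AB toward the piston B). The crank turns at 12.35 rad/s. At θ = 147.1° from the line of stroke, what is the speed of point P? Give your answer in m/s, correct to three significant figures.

0.621

ω = 12.35 rad/s.  Crank-pin speed |V_A| = rω = 1.046 m/s, perpendicular to OA.
Rod angle: sinφ = −(r/L) sinθ ⇒ φ = -6.863°; ω_rod = −rω cosθ/√(L²−r²sin²θ) = +2.2977 rad/s.
V_P = V_A + ω_rod × AP, with AP = 0.2271 m along the rod.
Components: V_Px = −rω sinθ − a·ω_rod·sinφ = -0.50583 m/s;  V_Py = rω cosθ + a·ω_rod·cosφ = -0.36021 m/s.
|V_P| = √(V_Px² + V_Py²) = 0.62098 m/s.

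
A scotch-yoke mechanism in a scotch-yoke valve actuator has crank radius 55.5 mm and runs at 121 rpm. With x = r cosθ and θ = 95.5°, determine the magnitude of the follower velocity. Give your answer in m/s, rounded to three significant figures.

ω = 12.67 rad/s (from 121 rpm).
x = r cosθ ⇒ ẋ = −rω sinθ.
|v| = rω|sinθ| = 0.0555·12.67·|sin 95.5°| = 0.70001 m/s.

0.700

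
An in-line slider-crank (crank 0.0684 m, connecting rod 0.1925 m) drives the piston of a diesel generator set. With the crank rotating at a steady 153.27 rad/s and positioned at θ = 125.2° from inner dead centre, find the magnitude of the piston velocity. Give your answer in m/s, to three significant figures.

6.73

ω = 153.3 rad/s
For an in-line slider-crank, x = r cosθ + √(L² − r² sin²θ), so v = −rω sinθ·[1 + r cosθ/√(L² − r² sin²θ)].
With r = 0.0684 m, L = 0.1925 m, θ = 125.2°: √(L² − r² sin²θ) = 0.18421 m.
v = −0.0684·153.3·0.81714·[1 + 0.0684·-0.57643/0.18421] = -6.7331 m/s.
|v| = 6.7331 m/s.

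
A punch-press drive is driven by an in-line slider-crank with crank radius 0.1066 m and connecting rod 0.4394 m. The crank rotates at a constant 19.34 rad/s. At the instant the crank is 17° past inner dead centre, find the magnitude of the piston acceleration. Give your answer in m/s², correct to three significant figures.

46.2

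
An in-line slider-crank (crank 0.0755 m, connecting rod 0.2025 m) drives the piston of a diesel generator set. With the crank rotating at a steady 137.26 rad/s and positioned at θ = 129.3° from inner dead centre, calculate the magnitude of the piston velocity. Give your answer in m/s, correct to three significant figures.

6.04

ω = 137.3 rad/s
For an in-line slider-crank, x = r cosθ + √(L² − r² sin²θ), so v = −rω sinθ·[1 + r cosθ/√(L² − r² sin²θ)].
With r = 0.0755 m, L = 0.2025 m, θ = 129.3°: √(L² − r² sin²θ) = 0.19389 m.
v = −0.0755·137.3·0.77384·[1 + 0.0755·-0.63338/0.19389] = -6.0415 m/s.
|v| = 6.0415 m/s.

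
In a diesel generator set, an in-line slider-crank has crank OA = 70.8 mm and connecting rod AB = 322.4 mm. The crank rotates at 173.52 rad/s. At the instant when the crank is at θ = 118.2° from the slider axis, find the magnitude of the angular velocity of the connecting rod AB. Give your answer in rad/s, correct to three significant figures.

18.4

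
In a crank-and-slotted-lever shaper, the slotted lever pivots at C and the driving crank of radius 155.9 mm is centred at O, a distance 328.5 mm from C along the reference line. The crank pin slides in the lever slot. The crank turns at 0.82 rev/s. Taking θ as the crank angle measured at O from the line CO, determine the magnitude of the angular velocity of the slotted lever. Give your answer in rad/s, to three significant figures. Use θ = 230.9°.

ω = 5.152 rad/s (from 0.82 rev/s).
Crank pin A relative to C: A = (d + r cosθ, r sinθ); lever angle φ = atan2(r sinθ, d + r cosθ).
Differentiating tanφ: φ̇ = rω(d cosθ + r)/(d² + r² + 2dr cosθ).
d² + r² + 2dr cosθ = |CA|² = 0.0676193 m²;  d cosθ + r = -0.051277 m.
|ω_lever| = |0.1559·5.152·-0.051277| / 0.0676193 = 0.6091 rad/s.

0.609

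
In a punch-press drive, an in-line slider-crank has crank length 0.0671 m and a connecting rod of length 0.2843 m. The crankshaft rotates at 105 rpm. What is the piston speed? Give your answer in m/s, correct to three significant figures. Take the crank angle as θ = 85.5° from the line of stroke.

0.750

ω = 2π·105/60 = 11 rad/s
For an in-line slider-crank, x = r cosθ + √(L² − r² sin²θ), so v = −rω sinθ·[1 + r cosθ/√(L² − r² sin²θ)].
With r = 0.0671 m, L = 0.2843 m, θ = 85.5°: √(L² − r² sin²θ) = 0.27632 m.
v = −0.0671·11·0.99692·[1 + 0.0671·0.07846/0.27632] = -0.74954 m/s.
|v| = 0.74954 m/s.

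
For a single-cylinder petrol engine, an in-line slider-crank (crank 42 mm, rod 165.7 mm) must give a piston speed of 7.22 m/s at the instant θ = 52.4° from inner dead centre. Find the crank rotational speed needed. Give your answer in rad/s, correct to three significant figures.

187

For an in-line slider-crank, |v_piston| = rω|sinθ|·[1 + r cosθ/√(L² − r² sin²θ)].
With r = 0.042 m, L = 0.1657 m, θ = 52.4°: the bracketed kinematic factor |dx/dθ| = 0.038529 m.
ω = v/|dx/dθ| = 7.22/0.038529 = 187.39 rad/s.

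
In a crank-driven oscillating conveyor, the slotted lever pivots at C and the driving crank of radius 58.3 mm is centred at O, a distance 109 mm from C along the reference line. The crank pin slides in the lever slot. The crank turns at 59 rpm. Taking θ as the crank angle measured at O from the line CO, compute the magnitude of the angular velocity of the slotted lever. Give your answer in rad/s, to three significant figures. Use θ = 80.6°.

1.58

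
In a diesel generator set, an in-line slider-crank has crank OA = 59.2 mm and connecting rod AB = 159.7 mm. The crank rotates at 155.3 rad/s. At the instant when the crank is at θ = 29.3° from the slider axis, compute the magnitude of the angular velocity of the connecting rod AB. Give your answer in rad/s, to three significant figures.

51.1

ω = 155.3 rad/s
The rod makes angle φ with the slider axis where L sinφ = r sinθ; differentiating, L cosφ·φ̇ = r ω cosθ.
L cosφ = √(L² − r² sin²θ) = 0.15705 m.
|ω_rod| = r ω |cosθ| / √(L² − r² sin²θ) = 0.0592·155.3·0.87207/0.15705 = 51.051 rad/s.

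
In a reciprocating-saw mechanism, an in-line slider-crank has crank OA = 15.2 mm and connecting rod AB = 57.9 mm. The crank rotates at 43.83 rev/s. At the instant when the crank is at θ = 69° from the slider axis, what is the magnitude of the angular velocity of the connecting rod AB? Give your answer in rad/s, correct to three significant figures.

26.7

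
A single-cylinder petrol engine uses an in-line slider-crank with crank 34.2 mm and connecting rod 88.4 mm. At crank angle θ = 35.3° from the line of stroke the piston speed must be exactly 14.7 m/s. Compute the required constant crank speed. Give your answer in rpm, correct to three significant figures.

For an in-line slider-crank, |v_piston| = rω|sinθ|·[1 + r cosθ/√(L² − r² sin²θ)].
With r = 0.0342 m, L = 0.0884 m, θ = 35.3°: the bracketed kinematic factor |dx/dθ| = 0.026165 m.
ω = v/|dx/dθ| = 14.7/0.026165 = 561.82 rad/s.
N = 60ω/(2π) = 5365 rpm.

5370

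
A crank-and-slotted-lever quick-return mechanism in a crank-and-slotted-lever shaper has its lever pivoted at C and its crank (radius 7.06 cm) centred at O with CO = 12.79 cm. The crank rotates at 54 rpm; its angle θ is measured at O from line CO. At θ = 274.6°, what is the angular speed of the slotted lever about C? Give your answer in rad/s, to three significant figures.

ω = 5.655 rad/s (from 54 rpm).
Crank pin A relative to C: A = (d + r cosθ, r sinθ); lever angle φ = atan2(r sinθ, d + r cosθ).
Differentiating tanφ: φ̇ = rω(d cosθ + r)/(d² + r² + 2dr cosθ).
d² + r² + 2dr cosθ = |CA|² = 0.0227911 m²;  d cosθ + r = +0.080857 m.
|ω_lever| = |0.0706·5.655·+0.080857| / 0.0227911 = 1.4164 rad/s.

1.42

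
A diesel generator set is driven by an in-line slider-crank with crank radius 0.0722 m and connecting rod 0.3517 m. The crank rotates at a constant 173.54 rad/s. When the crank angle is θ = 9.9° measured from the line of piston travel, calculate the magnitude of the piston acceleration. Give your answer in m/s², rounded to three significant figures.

2560

ω = 173.5 rad/s
x(θ) = r cosθ + √(L² − r² sin²θ); with ω constant, a = ω²·d²x/dθ².
d²x/dθ² = −r cosθ − r²(cos2θ)/√u − r⁴ sin²2θ/(4u^{3/2}),  u = L² − r² sin²θ = 0.123539 m².
Substituting r = 0.0722 m, L = 0.3517 m, θ = 9.9°: d²x/dθ² = -0.085097 m.
a = ω²·d²x/dθ² = (173.5)²·(-0.085097) = -2562.8 m/s²;  |a| = 2562.8 m/s².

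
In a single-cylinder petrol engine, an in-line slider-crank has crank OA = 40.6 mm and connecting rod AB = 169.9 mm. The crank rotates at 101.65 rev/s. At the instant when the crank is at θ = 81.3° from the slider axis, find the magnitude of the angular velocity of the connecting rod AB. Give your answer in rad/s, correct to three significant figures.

ω = 638.7 rad/s (converted from 101.65 rev/s).
The rod makes angle φ with the slider axis where L sinφ = r sinθ; differentiating, L cosφ·φ̇ = r ω cosθ.
L cosφ = √(L² − r² sin²θ) = 0.16509 m.
|ω_rod| = r ω |cosθ| / √(L² − r² sin²θ) = 0.0406·638.7·0.15126/0.16509 = 23.758 rad/s.

23.8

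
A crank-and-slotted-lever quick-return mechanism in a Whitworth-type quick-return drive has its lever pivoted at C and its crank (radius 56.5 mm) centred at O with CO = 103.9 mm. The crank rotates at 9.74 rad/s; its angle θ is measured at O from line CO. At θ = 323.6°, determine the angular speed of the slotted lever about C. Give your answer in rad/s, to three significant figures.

ω = 9.74 rad/s
Crank pin A relative to C: A = (d + r cosθ, r sinθ); lever angle φ = atan2(r sinθ, d + r cosθ).
Differentiating tanφ: φ̇ = rω(d cosθ + r)/(d² + r² + 2dr cosθ).
d² + r² + 2dr cosθ = |CA|² = 0.0234375 m²;  d cosθ + r = +0.14013 m.
|ω_lever| = |0.0565·9.74·+0.14013| / 0.0234375 = 3.2902 rad/s.

3.29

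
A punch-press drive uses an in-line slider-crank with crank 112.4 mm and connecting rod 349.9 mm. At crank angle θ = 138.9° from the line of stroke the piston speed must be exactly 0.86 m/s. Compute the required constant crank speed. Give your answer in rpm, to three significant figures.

148

For an in-line slider-crank, |v_piston| = rω|sinθ|·[1 + r cosθ/√(L² − r² sin²θ)].
With r = 0.1124 m, L = 0.3499 m, θ = 138.9°: the bracketed kinematic factor |dx/dθ| = 0.05559 m.
ω = v/|dx/dθ| = 0.86/0.05559 = 15.47 rad/s.
N = 60ω/(2π) = 147.73 rpm.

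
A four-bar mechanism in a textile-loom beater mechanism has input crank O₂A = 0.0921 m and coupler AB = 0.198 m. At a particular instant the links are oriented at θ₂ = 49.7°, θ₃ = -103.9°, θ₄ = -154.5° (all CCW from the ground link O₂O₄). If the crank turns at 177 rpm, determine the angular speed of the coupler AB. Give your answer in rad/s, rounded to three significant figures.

ω₂ = 18.54 rad/s (from 177 rpm).
Differentiating the loop-closure r₂e^{iθ₂}+r₃e^{iθ₃}=r₁+r₄e^{iθ₄} gives r₂ω₂e^{iθ₂}+r₃ω₃e^{iθ₃}=r₄ω₄e^{iθ₄}.
Eliminating the other unknown: ω₃ = r₂ω₂ sin(θ₄−θ₂) / [r₃ sin(θ₃−θ₄)].
Numerator sine = +0.40992; denominator sine = +0.77273.
Result = 0.0921·18.54·(+0.40992) / (0.198·(+0.77273)) = +4.5737 rad/s; magnitude 4.5737 rad/s.

4.57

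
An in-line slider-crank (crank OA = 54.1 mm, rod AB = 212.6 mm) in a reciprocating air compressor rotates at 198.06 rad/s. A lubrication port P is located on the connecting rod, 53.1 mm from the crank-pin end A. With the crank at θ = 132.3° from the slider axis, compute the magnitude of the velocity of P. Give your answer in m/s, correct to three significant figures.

ω = 198.1 rad/s.  Crank-pin speed |V_A| = rω = 10.715 m/s, perpendicular to OA.
Rod angle: sinφ = −(r/L) sinθ ⇒ φ = -10.849°; ω_rod = −rω cosθ/√(L²−r²sin²θ) = +34.537 rad/s.
V_P = V_A + ω_rod × AP, with AP = 0.0531 m along the rod.
Components: V_Px = −rω sinθ − a·ω_rod·sinφ = -7.58 m/s;  V_Py = rω cosθ + a·ω_rod·cosφ = -5.4102 m/s.
|V_P| = √(V_Px² + V_Py²) = 9.3127 m/s.

9.31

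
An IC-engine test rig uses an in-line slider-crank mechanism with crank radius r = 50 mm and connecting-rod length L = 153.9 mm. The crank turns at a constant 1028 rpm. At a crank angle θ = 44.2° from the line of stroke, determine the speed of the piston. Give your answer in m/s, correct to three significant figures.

4.65

ω = 2π·1028/60 = 107.7 rad/s
For an in-line slider-crank, x = r cosθ + √(L² − r² sin²θ), so v = −rω sinθ·[1 + r cosθ/√(L² − r² sin²θ)].
With r = 0.05 m, L = 0.1539 m, θ = 44.2°: √(L² − r² sin²θ) = 0.1499 m.
v = −0.05·107.7·0.69717·[1 + 0.05·0.71691/0.1499] = -4.6499 m/s.
|v| = 4.6499 m/s.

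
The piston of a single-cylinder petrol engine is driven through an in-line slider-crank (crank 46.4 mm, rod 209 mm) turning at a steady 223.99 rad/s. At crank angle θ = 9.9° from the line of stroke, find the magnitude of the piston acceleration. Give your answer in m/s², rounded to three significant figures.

ω = 224 rad/s
x(θ) = r cosθ + √(L² − r² sin²θ); with ω constant, a = ω²·d²x/dθ².
d²x/dθ² = −r cosθ − r²(cos2θ)/√u − r⁴ sin²2θ/(4u^{3/2}),  u = L² − r² sin²θ = 0.0436174 m².
Substituting r = 0.0464 m, L = 0.209 m, θ = 9.9°: d²x/dθ² = -0.055423 m.
a = ω²·d²x/dθ² = (224)²·(-0.055423) = -2780.7 m/s²;  |a| = 2780.7 m/s².

2780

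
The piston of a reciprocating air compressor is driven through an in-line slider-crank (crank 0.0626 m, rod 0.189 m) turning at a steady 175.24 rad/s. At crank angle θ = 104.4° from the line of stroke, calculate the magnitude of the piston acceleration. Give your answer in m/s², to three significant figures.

ω = 175.2 rad/s
x(θ) = r cosθ + √(L² − r² sin²θ); with ω constant, a = ω²·d²x/dθ².
d²x/dθ² = −r cosθ − r²(cos2θ)/√u − r⁴ sin²2θ/(4u^{3/2}),  u = L² − r² sin²θ = 0.0320446 m².
Substituting r = 0.0626 m, L = 0.189 m, θ = 104.4°: d²x/dθ² = +0.034596 m.
a = ω²·d²x/dθ² = (175.2)²·(+0.034596) = +1062.4 m/s²;  |a| = 1062.4 m/s².

1060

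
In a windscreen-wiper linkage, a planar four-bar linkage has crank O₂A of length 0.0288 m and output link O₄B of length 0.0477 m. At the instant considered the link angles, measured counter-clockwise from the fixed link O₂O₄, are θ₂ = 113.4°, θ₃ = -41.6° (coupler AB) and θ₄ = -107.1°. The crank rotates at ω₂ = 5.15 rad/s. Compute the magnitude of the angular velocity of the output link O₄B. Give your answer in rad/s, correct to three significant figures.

1.44

ω₂ = 5.15 rad/s
Differentiating the loop-closure r₂e^{iθ₂}+r₃e^{iθ₃}=r₁+r₄e^{iθ₄} gives r₂ω₂e^{iθ₂}+r₃ω₃e^{iθ₃}=r₄ω₄e^{iθ₄}.
Eliminating the other unknown: ω₄ = r₂ω₂ sin(θ₂−θ₃) / [r₄ sin(θ₄−θ₃)].
Numerator sine = +0.42262; denominator sine = -0.90996.
Result = 0.0288·5.15·(+0.42262) / (0.0477·(-0.90996)) = -1.4441 rad/s; magnitude 1.4441 rad/s.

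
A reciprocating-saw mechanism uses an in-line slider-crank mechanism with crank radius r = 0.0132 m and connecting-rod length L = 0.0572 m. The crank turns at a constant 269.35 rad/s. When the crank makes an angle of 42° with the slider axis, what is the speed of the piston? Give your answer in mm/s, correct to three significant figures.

ω = 269.4 rad/s
For an in-line slider-crank, x = r cosθ + √(L² − r² sin²θ), so v = −rω sinθ·[1 + r cosθ/√(L² − r² sin²θ)].
With r = 0.0132 m, L = 0.0572 m, θ = 42°: √(L² − r² sin²θ) = 0.056514 m.
v = −0.0132·269.4·0.66913·[1 + 0.0132·0.74314/0.056514] = -2.792 m/s.
|v| = 2.792 m/s = 2792 mm/s.

2790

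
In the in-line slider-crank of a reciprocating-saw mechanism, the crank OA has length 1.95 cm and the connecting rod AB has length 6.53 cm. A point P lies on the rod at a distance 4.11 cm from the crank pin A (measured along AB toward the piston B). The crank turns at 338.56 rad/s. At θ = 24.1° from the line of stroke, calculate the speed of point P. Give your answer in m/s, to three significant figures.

3.87

ω = 338.6 rad/s.  Crank-pin speed |V_A| = rω = 6.6019 m/s, perpendicular to OA.
Rod angle: sinφ = −(r/L) sinθ ⇒ φ = -7.004°; ω_rod = −rω cosθ/√(L²−r²sin²θ) = -92.983 rad/s.
V_P = V_A + ω_rod × AP, with AP = 0.0411 m along the rod.
Components: V_Px = −rω sinθ − a·ω_rod·sinφ = -3.1618 m/s;  V_Py = rω cosθ + a·ω_rod·cosφ = +2.2334 m/s.
|V_P| = √(V_Px² + V_Py²) = 3.871 m/s.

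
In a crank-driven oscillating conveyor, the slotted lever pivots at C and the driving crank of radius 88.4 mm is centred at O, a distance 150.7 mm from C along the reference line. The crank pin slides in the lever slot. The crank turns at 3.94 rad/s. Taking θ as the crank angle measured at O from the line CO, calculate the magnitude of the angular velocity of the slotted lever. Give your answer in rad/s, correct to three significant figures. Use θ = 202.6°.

2.98

ω = 3.94 rad/s
Crank pin A relative to C: A = (d + r cosθ, r sinθ); lever angle φ = atan2(r sinθ, d + r cosθ).
Differentiating tanφ: φ̇ = rω(d cosθ + r)/(d² + r² + 2dr cosθ).
d² + r² + 2dr cosθ = |CA|² = 0.00592726 m²;  d cosθ + r = -0.050728 m.
|ω_lever| = |0.0884·3.94·-0.050728| / 0.00592726 = 2.9809 rad/s.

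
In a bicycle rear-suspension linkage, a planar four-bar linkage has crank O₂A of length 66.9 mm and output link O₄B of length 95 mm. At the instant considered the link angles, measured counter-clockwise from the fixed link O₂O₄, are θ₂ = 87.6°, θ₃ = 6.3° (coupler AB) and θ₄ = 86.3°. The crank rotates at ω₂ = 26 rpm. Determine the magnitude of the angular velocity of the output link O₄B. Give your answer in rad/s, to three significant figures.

1.92

ω₂ = 2.723 rad/s (from 26 rpm).
Differentiating the loop-closure r₂e^{iθ₂}+r₃e^{iθ₃}=r₁+r₄e^{iθ₄} gives r₂ω₂e^{iθ₂}+r₃ω₃e^{iθ₃}=r₄ω₄e^{iθ₄}.
Eliminating the other unknown: ω₄ = r₂ω₂ sin(θ₂−θ₃) / [r₄ sin(θ₄−θ₃)].
Numerator sine = +0.98849; denominator sine = +0.98481.
Result = 0.0669·2.723·(+0.98849) / (0.095·(+0.98481)) = +1.9245 rad/s; magnitude 1.9245 rad/s.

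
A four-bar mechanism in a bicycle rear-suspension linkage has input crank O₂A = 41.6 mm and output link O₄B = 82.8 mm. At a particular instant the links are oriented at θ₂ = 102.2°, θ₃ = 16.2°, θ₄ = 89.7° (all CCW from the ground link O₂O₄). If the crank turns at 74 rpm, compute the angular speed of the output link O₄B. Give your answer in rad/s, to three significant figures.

ω₂ = 7.749 rad/s (from 74 rpm).
Differentiating the loop-closure r₂e^{iθ₂}+r₃e^{iθ₃}=r₁+r₄e^{iθ₄} gives r₂ω₂e^{iθ₂}+r₃ω₃e^{iθ₃}=r₄ω₄e^{iθ₄}.
Eliminating the other unknown: ω₄ = r₂ω₂ sin(θ₂−θ₃) / [r₄ sin(θ₄−θ₃)].
Numerator sine = +0.99756; denominator sine = +0.95882.
Result = 0.0416·7.749·(+0.99756) / (0.0828·(+0.95882)) = +4.0507 rad/s; magnitude 4.0507 rad/s.

4.05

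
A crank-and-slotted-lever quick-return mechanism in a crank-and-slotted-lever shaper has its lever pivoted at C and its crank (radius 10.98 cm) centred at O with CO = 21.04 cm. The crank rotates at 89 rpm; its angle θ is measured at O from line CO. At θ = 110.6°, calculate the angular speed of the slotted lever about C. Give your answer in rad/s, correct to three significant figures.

0.914

ω = 9.32 rad/s (from 89 rpm).
Crank pin A relative to C: A = (d + r cosθ, r sinθ); lever angle φ = atan2(r sinθ, d + r cosθ).
Differentiating tanφ: φ̇ = rω(d cosθ + r)/(d² + r² + 2dr cosθ).
d² + r² + 2dr cosθ = |CA|² = 0.0400678 m²;  d cosθ + r = +0.035773 m.
|ω_lever| = |0.1098·9.32·+0.035773| / 0.0400678 = 0.91364 rad/s.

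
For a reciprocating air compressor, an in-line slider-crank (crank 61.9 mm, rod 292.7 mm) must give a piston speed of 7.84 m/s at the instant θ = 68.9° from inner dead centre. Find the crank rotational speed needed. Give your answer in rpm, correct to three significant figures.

For an in-line slider-crank, |v_piston| = rω|sinθ|·[1 + r cosθ/√(L² − r² sin²θ)].
With r = 0.0619 m, L = 0.2927 m, θ = 68.9°: the bracketed kinematic factor |dx/dθ| = 0.062235 m.
ω = v/|dx/dθ| = 7.84/0.062235 = 125.97 rad/s.
N = 60ω/(2π) = 1203 rpm.

1200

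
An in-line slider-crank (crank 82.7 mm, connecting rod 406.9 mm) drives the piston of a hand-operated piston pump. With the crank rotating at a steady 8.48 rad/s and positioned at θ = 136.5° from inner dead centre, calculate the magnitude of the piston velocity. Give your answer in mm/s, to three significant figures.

411

ω = 8.48 rad/s
For an in-line slider-crank, x = r cosθ + √(L² − r² sin²θ), so v = −rω sinθ·[1 + r cosθ/√(L² − r² sin²θ)].
With r = 0.0827 m, L = 0.4069 m, θ = 136.5°: √(L² − r² sin²θ) = 0.4029 m.
v = −0.0827·8.48·0.68835·[1 + 0.0827·-0.72537/0.4029] = -0.41086 m/s.
|v| = 0.41086 m/s = 410.86 mm/s.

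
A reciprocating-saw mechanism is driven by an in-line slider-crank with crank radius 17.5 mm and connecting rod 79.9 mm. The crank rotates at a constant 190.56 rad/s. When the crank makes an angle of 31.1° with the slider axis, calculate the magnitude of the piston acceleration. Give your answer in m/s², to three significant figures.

611

ω = 190.6 rad/s
x(θ) = r cosθ + √(L² − r² sin²θ); with ω constant, a = ω²·d²x/dθ².
d²x/dθ² = −r cosθ − r²(cos2θ)/√u − r⁴ sin²2θ/(4u^{3/2}),  u = L² − r² sin²θ = 0.0063023 m².
Substituting r = 0.0175 m, L = 0.0799 m, θ = 31.1°: d²x/dθ² = -0.016821 m.
a = ω²·d²x/dθ² = (190.6)²·(-0.016821) = -610.81 m/s²;  |a| = 610.81 m/s².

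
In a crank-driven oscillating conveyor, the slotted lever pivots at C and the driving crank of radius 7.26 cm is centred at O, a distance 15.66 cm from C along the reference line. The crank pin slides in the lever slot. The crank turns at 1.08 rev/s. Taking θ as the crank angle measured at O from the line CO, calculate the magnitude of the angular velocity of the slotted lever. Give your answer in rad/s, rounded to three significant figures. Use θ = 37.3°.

2.03

ω = 6.786 rad/s (from 1.08 rev/s).
Crank pin A relative to C: A = (d + r cosθ, r sinθ); lever angle φ = atan2(r sinθ, d + r cosθ).
Differentiating tanφ: φ̇ = rω(d cosθ + r)/(d² + r² + 2dr cosθ).
d² + r² + 2dr cosθ = |CA|² = 0.0478821 m²;  d cosθ + r = +0.19717 m.
|ω_lever| = |0.0726·6.786·+0.19717| / 0.0478821 = 2.0287 rad/s.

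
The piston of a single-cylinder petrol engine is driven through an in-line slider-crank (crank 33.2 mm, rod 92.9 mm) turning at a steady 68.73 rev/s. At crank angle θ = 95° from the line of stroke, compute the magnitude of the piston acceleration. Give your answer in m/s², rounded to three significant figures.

2870

ω = 2π·68.7 = 431.8 rad/s
x(θ) = r cosθ + √(L² − r² sin²θ); with ω constant, a = ω²·d²x/dθ².
d²x/dθ² = −r cosθ − r²(cos2θ)/√u − r⁴ sin²2θ/(4u^{3/2}),  u = L² − r² sin²θ = 0.00753654 m².
Substituting r = 0.0332 m, L = 0.0929 m, θ = 95°: d²x/dθ² = +0.015383 m.
a = ω²·d²x/dθ² = (431.8)²·(+0.015383) = +2868.8 m/s²;  |a| = 2868.8 m/s².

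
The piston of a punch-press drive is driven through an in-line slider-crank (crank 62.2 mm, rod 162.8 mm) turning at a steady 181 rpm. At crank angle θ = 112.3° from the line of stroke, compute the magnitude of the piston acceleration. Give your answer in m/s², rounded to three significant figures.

14.8

ω = 2π·181/60 = 18.95 rad/s
x(θ) = r cosθ + √(L² − r² sin²θ); with ω constant, a = ω²·d²x/dθ².
d²x/dθ² = −r cosθ − r²(cos2θ)/√u − r⁴ sin²2θ/(4u^{3/2}),  u = L² − r² sin²θ = 0.0231921 m².
Substituting r = 0.0622 m, L = 0.1628 m, θ = 112.3°: d²x/dθ² = +0.041169 m.
a = ω²·d²x/dθ² = (18.95)²·(+0.041169) = +14.79 m/s²;  |a| = 14.79 m/s².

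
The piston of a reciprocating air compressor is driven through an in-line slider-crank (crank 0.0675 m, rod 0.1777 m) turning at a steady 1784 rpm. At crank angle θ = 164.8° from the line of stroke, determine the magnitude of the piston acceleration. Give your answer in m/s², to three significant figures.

ω = 2π·1784/60 = 186.8 rad/s
x(θ) = r cosθ + √(L² − r² sin²θ); with ω constant, a = ω²·d²x/dθ².
d²x/dθ² = −r cosθ − r²(cos2θ)/√u − r⁴ sin²2θ/(4u^{3/2}),  u = L² − r² sin²θ = 0.0312641 m².
Substituting r = 0.0675 m, L = 0.1777 m, θ = 164.8°: d²x/dθ² = +0.042673 m.
a = ω²·d²x/dθ² = (186.8)²·(+0.042673) = +1489.4 m/s²;  |a| = 1489.4 m/s².

1490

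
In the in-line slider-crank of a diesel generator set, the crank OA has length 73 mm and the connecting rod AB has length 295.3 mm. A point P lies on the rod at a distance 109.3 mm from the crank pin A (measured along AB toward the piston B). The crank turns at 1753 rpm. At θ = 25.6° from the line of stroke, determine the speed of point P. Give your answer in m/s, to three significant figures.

9.86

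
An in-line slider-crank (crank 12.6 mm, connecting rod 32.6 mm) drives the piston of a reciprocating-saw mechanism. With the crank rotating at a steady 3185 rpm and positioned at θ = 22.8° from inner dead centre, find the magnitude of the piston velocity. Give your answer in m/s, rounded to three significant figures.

ω = 2π·3185/60 = 333.5 rad/s
For an in-line slider-crank, x = r cosθ + √(L² − r² sin²θ), so v = −rω sinθ·[1 + r cosθ/√(L² − r² sin²θ)].
With r = 0.0126 m, L = 0.0326 m, θ = 22.8°: √(L² − r² sin²θ) = 0.032232 m.
v = −0.0126·333.5·0.38752·[1 + 0.0126·0.92186/0.032232] = -2.2154 m/s.
|v| = 2.2154 m/s.

2.22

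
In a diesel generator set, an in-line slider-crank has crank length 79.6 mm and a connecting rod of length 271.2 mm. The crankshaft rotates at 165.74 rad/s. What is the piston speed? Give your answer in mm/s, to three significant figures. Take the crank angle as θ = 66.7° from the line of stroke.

ω = 165.7 rad/s
For an in-line slider-crank, x = r cosθ + √(L² − r² sin²θ), so v = −rω sinθ·[1 + r cosθ/√(L² − r² sin²θ)].
With r = 0.0796 m, L = 0.2712 m, θ = 66.7°: √(L² − r² sin²θ) = 0.26116 m.
v = −0.0796·165.7·0.91845·[1 + 0.0796·0.39555/0.26116] = -13.578 m/s.
|v| = 13.578 m/s = 13578 mm/s.

13600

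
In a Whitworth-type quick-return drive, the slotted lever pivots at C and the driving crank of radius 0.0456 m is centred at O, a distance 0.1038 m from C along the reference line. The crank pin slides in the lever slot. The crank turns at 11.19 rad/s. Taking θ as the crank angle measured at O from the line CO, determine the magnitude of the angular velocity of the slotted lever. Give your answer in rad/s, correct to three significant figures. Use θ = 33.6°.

ω = 11.19 rad/s
Crank pin A relative to C: A = (d + r cosθ, r sinθ); lever angle φ = atan2(r sinθ, d + r cosθ).
Differentiating tanφ: φ̇ = rω(d cosθ + r)/(d² + r² + 2dr cosθ).
d² + r² + 2dr cosθ = |CA|² = 0.0207387 m²;  d cosθ + r = +0.13206 m.
|ω_lever| = |0.0456·11.19·+0.13206| / 0.0207387 = 3.2492 rad/s.

3.25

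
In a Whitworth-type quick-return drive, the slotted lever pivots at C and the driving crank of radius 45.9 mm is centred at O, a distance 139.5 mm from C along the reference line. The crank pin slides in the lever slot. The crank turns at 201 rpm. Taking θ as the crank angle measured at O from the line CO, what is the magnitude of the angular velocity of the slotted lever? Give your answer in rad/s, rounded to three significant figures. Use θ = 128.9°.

2.98

ω = 21.05 rad/s (from 201 rpm).
Crank pin A relative to C: A = (d + r cosθ, r sinθ); lever angle φ = atan2(r sinθ, d + r cosθ).
Differentiating tanφ: φ̇ = rω(d cosθ + r)/(d² + r² + 2dr cosθ).
d² + r² + 2dr cosθ = |CA|² = 0.0135253 m²;  d cosθ + r = -0.041701 m.
|ω_lever| = |0.0459·21.05·-0.041701| / 0.0135253 = 2.9788 rad/s.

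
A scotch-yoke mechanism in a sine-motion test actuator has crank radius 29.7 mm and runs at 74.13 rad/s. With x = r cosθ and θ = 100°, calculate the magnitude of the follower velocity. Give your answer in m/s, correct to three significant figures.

2.17

ω = 74.13 rad/s
x = r cosθ ⇒ ẋ = −rω sinθ.
|v| = rω|sinθ| = 0.0297·74.13·|sin 100°| = 2.1682 m/s.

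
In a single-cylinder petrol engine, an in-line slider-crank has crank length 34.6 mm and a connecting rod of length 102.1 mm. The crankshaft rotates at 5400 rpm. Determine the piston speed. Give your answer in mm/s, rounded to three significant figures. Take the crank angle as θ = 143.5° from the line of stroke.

8400

ω = 2π·5400/60 = 565.5 rad/s
For an in-line slider-crank, x = r cosθ + √(L² − r² sin²θ), so v = −rω sinθ·[1 + r cosθ/√(L² − r² sin²θ)].
With r = 0.0346 m, L = 0.1021 m, θ = 143.5°: √(L² − r² sin²θ) = 0.1 m.
v = −0.0346·565.5·0.59482·[1 + 0.0346·-0.80386/0.1] = -8.4014 m/s.
|v| = 8.4014 m/s = 8401.4 mm/s.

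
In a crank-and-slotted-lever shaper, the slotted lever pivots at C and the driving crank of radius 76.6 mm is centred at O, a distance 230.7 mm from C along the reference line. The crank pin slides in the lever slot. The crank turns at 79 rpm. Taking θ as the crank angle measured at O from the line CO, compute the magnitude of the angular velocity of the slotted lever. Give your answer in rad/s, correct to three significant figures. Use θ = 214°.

ω = 8.273 rad/s (from 79 rpm).
Crank pin A relative to C: A = (d + r cosθ, r sinθ); lever angle φ = atan2(r sinθ, d + r cosθ).
Differentiating tanφ: φ̇ = rω(d cosθ + r)/(d² + r² + 2dr cosθ).
d² + r² + 2dr cosθ = |CA|² = 0.0297892 m²;  d cosθ + r = -0.11466 m.
|ω_lever| = |0.0766·8.273·-0.11466| / 0.0297892 = 2.4391 rad/s.

2.44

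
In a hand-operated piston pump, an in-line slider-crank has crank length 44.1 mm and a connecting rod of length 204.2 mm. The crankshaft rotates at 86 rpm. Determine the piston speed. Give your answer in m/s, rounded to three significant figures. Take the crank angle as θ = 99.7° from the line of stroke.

0.377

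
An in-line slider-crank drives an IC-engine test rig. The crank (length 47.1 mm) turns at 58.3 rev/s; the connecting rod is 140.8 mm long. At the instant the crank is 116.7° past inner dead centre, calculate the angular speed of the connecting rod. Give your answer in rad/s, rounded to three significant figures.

ω = 366.3 rad/s (converted from 58.3 rev/s).
The rod makes angle φ with the slider axis where L sinφ = r sinθ; differentiating, L cosφ·φ̇ = r ω cosθ.
L cosφ = √(L² − r² sin²θ) = 0.13437 m.
|ω_rod| = r ω |cosθ| / √(L² − r² sin²θ) = 0.0471·366.3·0.44932/0.13437 = 57.695 rad/s.

57.7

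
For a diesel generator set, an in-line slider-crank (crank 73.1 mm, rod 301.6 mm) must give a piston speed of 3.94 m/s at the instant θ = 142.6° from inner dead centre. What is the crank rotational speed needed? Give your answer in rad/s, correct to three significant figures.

For an in-line slider-crank, |v_piston| = rω|sinθ|·[1 + r cosθ/√(L² − r² sin²θ)].
With r = 0.0731 m, L = 0.3016 m, θ = 142.6°: the bracketed kinematic factor |dx/dθ| = 0.035756 m.
ω = v/|dx/dθ| = 3.94/0.035756 = 110.19 rad/s.

110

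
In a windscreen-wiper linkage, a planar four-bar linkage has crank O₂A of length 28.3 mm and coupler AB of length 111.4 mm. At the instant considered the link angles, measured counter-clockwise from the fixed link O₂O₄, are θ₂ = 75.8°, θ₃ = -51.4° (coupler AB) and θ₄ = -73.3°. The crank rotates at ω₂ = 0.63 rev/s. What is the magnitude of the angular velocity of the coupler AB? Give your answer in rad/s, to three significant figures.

1.38

ω₂ = 3.958 rad/s (from 0.63 rev/s).
Differentiating the loop-closure r₂e^{iθ₂}+r₃e^{iθ₃}=r₁+r₄e^{iθ₄} gives r₂ω₂e^{iθ₂}+r₃ω₃e^{iθ₃}=r₄ω₄e^{iθ₄}.
Eliminating the other unknown: ω₃ = r₂ω₂ sin(θ₄−θ₂) / [r₃ sin(θ₃−θ₄)].
Numerator sine = -0.51354; denominator sine = +0.37299.
Result = 0.0283·3.958·(-0.51354) / (0.1114·(+0.37299)) = -1.3845 rad/s; magnitude 1.3845 rad/s.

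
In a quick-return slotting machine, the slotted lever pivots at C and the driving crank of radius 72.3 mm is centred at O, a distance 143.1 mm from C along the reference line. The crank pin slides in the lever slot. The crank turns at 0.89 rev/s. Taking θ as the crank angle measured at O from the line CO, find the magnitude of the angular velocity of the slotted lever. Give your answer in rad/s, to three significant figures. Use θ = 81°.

1.32

ω = 5.592 rad/s (from 0.89 rev/s).
Crank pin A relative to C: A = (d + r cosθ, r sinθ); lever angle φ = atan2(r sinθ, d + r cosθ).
Differentiating tanφ: φ̇ = rω(d cosθ + r)/(d² + r² + 2dr cosθ).
d² + r² + 2dr cosθ = |CA|² = 0.0289419 m²;  d cosθ + r = +0.094686 m.
|ω_lever| = |0.0723·5.592·+0.094686| / 0.0289419 = 1.3227 rad/s.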